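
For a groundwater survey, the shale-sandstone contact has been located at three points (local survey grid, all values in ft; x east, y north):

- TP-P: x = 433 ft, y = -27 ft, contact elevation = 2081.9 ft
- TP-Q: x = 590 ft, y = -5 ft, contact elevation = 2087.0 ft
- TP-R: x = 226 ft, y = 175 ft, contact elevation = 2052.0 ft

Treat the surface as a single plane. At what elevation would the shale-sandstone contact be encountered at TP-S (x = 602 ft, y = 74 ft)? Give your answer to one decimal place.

Let the plane be z = a·x + b·y + c.
TP-Q−TP-P: 157a + 22b = 5.1;  TP-R−TP-P: −207a + 202b = −29.9.
Solving gives a = 0.04654, b = −0.10033.
Then c = 2081.9 − a·433 − b·-27 = 2059.04.
At (602, 74): z = 28.0 − 7.4 + 2059.04 = 2079.6 ft.

2079.6 ft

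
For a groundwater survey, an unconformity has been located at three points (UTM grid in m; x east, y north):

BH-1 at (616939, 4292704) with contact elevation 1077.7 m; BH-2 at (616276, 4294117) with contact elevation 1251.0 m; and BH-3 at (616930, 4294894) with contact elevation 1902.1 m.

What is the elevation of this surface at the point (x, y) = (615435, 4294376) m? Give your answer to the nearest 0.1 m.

Let the plane be z = a·x + b·y + c.
BH-2−BH-1: −663a + 1413b = 173.3;  BH-3−BH-1: −9a + 2190b = 824.4.
Solving gives a = 0.545665147, b = 0.378680816.
Then c = 1077.7 − a·616939 − b·4292704 = −1961129.06.
At (615435, 4294376): z = 335821.4 + 1626197.8 − 1961129.06 = 890.2 m.

890.2 m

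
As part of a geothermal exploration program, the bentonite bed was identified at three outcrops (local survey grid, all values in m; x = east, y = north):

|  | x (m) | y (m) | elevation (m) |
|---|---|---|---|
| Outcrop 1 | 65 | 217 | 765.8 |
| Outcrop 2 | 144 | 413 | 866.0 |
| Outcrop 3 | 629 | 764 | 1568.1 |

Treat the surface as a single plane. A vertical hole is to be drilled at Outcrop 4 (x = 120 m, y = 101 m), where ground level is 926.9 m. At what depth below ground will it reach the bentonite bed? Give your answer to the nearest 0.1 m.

65.6 m

Two edge vectors: Outcrop 1→Outcrop 2 = (79, 196, 100.2), Outcrop 1→Outcrop 3 = (564, 547, 802.3).
Normal n = (Outcrop 1→Outcrop 2) × (Outcrop 1→Outcrop 3) = (102441.4, -6868.9, -67331).
So ∂z/∂x = −n_x/n_z = 1.52146 and ∂z/∂y = −n_y/n_z = −0.10202.
Intercept c from Outcrop 1: 765.8 − 98.89 + 22.14 = 689.04.
At (120, 101): z_contact = 182.58 − 10.30 + 689.04 = 861.31 m.
Depth below ground = 926.9 − 861.31 = 65.6 m.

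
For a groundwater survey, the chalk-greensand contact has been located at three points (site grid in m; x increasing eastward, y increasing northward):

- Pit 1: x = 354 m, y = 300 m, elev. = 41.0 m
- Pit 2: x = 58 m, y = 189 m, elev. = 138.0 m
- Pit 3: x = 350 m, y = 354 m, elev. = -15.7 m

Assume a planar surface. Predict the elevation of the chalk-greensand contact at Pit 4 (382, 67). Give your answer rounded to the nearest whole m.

Two edge vectors: Pit 1→Pit 2 = (-296, -111, 97), Pit 1→Pit 3 = (-4, 54, -56.7).
Normal n = (Pit 1→Pit 2) × (Pit 1→Pit 3) = (1055.7, -17171.2, -16428).
So ∂z/∂x = −n_x/n_z = 0.06426 and ∂z/∂y = −n_y/n_z = −1.04524.
Intercept c from Pit 1: 41 − 22.75 + 313.57 = 331.82.
At (382, 67): z = 24.5 − 70.0 + 331.82 = 286.3 m.

286 m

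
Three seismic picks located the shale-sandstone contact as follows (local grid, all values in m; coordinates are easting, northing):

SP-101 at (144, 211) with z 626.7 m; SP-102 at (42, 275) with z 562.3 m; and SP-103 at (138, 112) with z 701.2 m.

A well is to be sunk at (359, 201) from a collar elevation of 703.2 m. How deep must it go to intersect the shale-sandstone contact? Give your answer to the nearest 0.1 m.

Let the plane be z = a·easting + b·northing + c.
SP-102−SP-101: −102a + 64b = −64.4;  SP-103−SP-101: −6a − 99b = 74.5.
Solving gives a = 0.15337, b = −0.76182.
Then c = 626.7 − a·144 − b·211 = 765.36.
At (359, 201): z_contact = 55.06 − 153.13 + 765.36 = 667.29 m.
Depth below ground = 703.2 − 667.29 = 35.9 m.

35.9 m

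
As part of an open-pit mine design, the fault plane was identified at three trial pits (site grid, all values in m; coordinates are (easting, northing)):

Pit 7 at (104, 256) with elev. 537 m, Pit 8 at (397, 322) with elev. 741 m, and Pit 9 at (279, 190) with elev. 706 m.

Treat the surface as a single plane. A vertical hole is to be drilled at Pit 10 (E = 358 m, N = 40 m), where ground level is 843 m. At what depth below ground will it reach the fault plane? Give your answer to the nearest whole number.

7 m

Let the plane be z = a·E + b·N + c.
Pit 8−Pit 7: 293a + 66b = 204;  Pit 9−Pit 7: 175a − 66b = 169.
Solving gives a = 0.79701, b = −0.44733.
Then c = 537 − a·104 − b·256 = 568.63.
At (358, 40): z_contact = 285.3 − 17.9 + 568.63 = 836.1 m.
Depth below ground = 843 − 836.1 = 7 m.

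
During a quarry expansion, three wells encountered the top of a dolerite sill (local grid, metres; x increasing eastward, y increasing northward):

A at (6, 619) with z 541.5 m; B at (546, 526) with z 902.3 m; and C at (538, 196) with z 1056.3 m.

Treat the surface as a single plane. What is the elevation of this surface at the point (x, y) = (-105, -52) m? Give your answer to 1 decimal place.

799.2 m

Two edge vectors: A→B = (540, -93, 360.8), A→C = (532, -423, 514.8).
Normal n = (A→B) × (A→C) = (104742, -86046.4, -178944).
So ∂z/∂x = −n_x/n_z = 0.58533 and ∂z/∂y = −n_y/n_z = −0.48086.
Intercept c from A: 541.5 − 3.51 + 297.65 = 835.64.
At (-105, -52): z = −61.5 + 25.0 + 835.64 = 799.2 m.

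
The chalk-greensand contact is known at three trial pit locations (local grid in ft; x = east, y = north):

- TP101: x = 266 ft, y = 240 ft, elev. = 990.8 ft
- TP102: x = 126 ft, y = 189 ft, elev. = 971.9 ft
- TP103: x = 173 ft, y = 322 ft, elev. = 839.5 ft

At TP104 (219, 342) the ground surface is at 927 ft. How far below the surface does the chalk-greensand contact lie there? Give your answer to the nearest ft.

85 ft

Two edge vectors: TP101→TP102 = (-140, -51, -18.9), TP101→TP103 = (-93, 82, -151.3).
Normal n = (TP101→TP102) × (TP101→TP103) = (9266.1, -19424.3, -16223).
So ∂z/∂x = −n_x/n_z = 0.57117 and ∂z/∂y = −n_y/n_z = −1.19733.
Intercept c from TP101: 990.8 − 151.93 + 287.36 = 1126.23.
At (219, 342): z_contact = 125.1 − 409.5 + 1126.23 = 841.8 ft.
Depth below ground = 927 − 841.8 = 85 ft.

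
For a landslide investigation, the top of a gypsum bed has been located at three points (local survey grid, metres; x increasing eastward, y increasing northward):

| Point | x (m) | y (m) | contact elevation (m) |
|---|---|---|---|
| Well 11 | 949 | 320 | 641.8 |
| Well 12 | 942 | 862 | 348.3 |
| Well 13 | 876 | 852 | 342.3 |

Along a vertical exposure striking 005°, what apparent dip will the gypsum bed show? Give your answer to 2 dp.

27.57°

Two edge vectors: Well 11→Well 12 = (-7, 542, -293.5), Well 11→Well 13 = (-73, 532, -299.5).
Normal n = (Well 11→Well 12) × (Well 11→Well 13) = (-6187, 19329, 35842).
So ∂z/∂x = −n_x/n_z = 0.17262 and ∂z/∂y = −n_y/n_z = −0.53928.
Unit vector along 005° is (sin 5°, cos 5°) = (0.0872, 0.9962).
Slope in that direction = a·(0.0872) + b·(0.9962) = −0.52219.
Apparent dip = arctan|0.52219| = 27.57° (true dip is 29.5°, so apparent ≤ true as expected).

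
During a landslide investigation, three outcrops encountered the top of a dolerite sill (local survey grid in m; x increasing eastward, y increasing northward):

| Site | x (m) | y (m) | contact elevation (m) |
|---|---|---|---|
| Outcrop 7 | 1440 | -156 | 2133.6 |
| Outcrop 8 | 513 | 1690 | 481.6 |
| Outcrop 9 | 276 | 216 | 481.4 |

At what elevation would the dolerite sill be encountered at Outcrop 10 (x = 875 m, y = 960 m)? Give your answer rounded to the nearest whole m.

Let the plane be z = a·x + b·y + c.
Outcrop 8−Outcrop 7: −927a + 1846b = −1652;  Outcrop 9−Outcrop 7: −1164a + 372b = −1652.2.
Solving gives a = 1.35008, b = −0.21694.
Then c = 2133.6 − a·1440 − b·-156 = 155.64.
At (875, 960): z = 1181.3 − 208.3 + 155.64 = 1128.7 m.

1129 m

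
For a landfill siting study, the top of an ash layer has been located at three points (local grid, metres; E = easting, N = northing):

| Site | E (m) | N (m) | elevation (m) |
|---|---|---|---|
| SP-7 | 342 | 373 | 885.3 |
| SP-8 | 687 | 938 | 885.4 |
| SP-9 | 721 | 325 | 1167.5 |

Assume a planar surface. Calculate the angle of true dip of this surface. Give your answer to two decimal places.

39.00°

Two edge vectors: SP-7→SP-8 = (345, 565, 0.1), SP-7→SP-9 = (379, -48, 282.2).
Normal n = (SP-7→SP-8) × (SP-7→SP-9) = (159447.8, -97321.1, -230695).
So ∂z/∂E = −n_x/n_z = 0.69116 and ∂z/∂N = −n_y/n_z = −0.42186.
Gradient magnitude |∇z| = √(a² + b²) = √(0.47771 + 0.17797) = 0.80974.
True dip = arctan(0.80974) = 39.00°, dipping toward WNW (azimuth ≈ 301°).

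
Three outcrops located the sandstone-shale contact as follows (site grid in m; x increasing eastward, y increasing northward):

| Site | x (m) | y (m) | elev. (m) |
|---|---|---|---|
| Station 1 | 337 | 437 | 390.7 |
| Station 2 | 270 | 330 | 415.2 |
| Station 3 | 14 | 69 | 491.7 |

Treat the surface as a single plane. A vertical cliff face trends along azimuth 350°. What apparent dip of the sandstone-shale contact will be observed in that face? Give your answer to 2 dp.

4.72°

Let the plane be z = a·x + b·y + c.
Station 2−Station 1: −67a − 107b = 24.5;  Station 3−Station 1: −323a − 368b = 101.
Solving gives a = −0.18082, b = −0.11575.
Unit vector along 350° is (sin 350°, cos 350°) = (-0.1736, 0.9848).
Slope in that direction = a·(-0.1736) + b·(0.9848) = −0.08259.
Apparent dip = arctan|0.08259| = 4.72° (true dip is 12.1°, so apparent ≤ true as expected).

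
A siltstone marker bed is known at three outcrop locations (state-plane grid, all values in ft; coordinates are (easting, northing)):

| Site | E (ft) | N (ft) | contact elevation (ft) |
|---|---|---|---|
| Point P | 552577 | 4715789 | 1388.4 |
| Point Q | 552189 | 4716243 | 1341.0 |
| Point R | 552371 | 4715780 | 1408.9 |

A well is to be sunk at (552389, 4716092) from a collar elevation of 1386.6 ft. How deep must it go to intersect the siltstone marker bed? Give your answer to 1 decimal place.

Let the plane be z = a·E + b·N + c.
Point Q−Point P: −388a + 454b = −47.4;  Point R−Point P: −206a − 9b = 20.5.
Solving gives a = −0.091535417, b = −0.182633792.
Then c = 1388.4 − a·552577 − b·4715789 = 913231.20.
At (552389, 4716092): z_contact = −50563.16 − 861317.77 + 913231.20 = 1350.27 ft.
Depth below ground = 1386.6 − 1350.27 = 36.3 ft.

36.3 ft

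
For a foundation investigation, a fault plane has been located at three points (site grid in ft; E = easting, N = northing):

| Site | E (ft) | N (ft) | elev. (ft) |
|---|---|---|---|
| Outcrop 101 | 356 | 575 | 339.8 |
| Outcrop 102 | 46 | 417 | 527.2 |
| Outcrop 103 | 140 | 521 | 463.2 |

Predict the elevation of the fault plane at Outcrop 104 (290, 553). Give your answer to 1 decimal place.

Two edge vectors: Outcrop 101→Outcrop 102 = (-310, -158, 187.4), Outcrop 101→Outcrop 103 = (-216, -54, 123.4).
Normal n = (Outcrop 101→Outcrop 102) × (Outcrop 101→Outcrop 103) = (-9377.6, -2224.4, -17388).
So ∂z/∂E = −n_x/n_z = −0.53931 and ∂z/∂N = −n_y/n_z = −0.12793.
Intercept c from Outcrop 101: 339.8 + 192.00 + 73.56 = 605.35.
At (290, 553): z = −156.4 − 70.7 + 605.35 = 378.2 ft.

378.2 ft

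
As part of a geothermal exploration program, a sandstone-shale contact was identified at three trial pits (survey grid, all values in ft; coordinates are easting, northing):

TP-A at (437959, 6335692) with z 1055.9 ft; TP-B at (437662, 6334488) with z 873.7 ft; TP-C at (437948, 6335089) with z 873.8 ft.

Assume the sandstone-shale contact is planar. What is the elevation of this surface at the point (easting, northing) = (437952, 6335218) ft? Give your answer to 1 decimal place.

Let the plane be z = a·easting + b·northing + c.
TP-B−TP-A: −297a − 1204b = −182.2;  TP-C−TP-A: −11a − 603b = −182.1.
Solving gives a = −0.659534390, b = 0.314021357.
Then c = 1055.9 − a·437959 − b·6335692 = −1699637.68.
At (437952, 6335218): z = −288844.4 + 1989393.8 − 1699637.68 = 911.7 ft.

911.7 ft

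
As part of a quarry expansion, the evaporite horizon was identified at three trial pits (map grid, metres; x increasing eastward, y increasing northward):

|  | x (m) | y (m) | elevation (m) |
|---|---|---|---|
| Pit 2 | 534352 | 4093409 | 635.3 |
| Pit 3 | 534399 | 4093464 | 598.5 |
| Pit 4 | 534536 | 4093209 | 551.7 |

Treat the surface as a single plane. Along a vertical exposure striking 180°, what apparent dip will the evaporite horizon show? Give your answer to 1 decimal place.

8.3°

Two edge vectors: Pit 2→Pit 3 = (47, 55, -36.8), Pit 2→Pit 4 = (184, -200, -83.6).
Normal n = (Pit 2→Pit 3) × (Pit 2→Pit 4) = (-11958, -2842, -19520).
So ∂z/∂x = −n_x/n_z = −0.61260 and ∂z/∂y = −n_y/n_z = −0.14559.
Unit vector along 180° is (sin 180°, cos 180°) = (0.0000, -1.0000).
Slope in that direction = a·(0.0000) + b·(-1.0000) = 0.14559.
Apparent dip = arctan|0.14559| = 8.3° (true dip is 32.2°, so apparent ≤ true as expected).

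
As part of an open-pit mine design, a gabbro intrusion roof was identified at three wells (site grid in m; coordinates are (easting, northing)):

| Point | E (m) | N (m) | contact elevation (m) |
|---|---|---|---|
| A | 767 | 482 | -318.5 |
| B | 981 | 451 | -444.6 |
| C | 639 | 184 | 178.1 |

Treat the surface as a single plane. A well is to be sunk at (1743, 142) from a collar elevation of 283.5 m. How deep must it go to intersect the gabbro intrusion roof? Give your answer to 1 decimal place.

Two edge vectors: A→B = (214, -31, -126.1), A→C = (-128, -298, 496.6).
Normal n = (A→B) × (A→C) = (-52972.4, -90131.6, -67740).
So ∂z/∂E = −n_x/n_z = −0.781996 and ∂z/∂N = −n_y/n_z = −1.330552.
Intercept c from A: -318.5 + 599.79 + 641.33 = 922.62.
At (1743, 142): z_contact = −1363.02 − 188.94 + 922.62 = -629.34 m.
Depth below ground = 283.5 − (-629.34) = 912.8 m.

912.8 m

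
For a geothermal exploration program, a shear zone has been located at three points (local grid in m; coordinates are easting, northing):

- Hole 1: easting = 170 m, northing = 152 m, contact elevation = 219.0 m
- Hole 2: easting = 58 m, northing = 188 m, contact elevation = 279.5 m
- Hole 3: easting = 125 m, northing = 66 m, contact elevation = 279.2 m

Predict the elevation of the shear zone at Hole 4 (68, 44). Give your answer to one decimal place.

Two edge vectors: Hole 1→Hole 2 = (-112, 36, 60.5), Hole 1→Hole 3 = (-45, -86, 60.2).
Normal n = (Hole 1→Hole 2) × (Hole 1→Hole 3) = (7370.2, 4019.9, 11252).
So ∂z/∂easting = −n_x/n_z = −0.65501 and ∂z/∂northing = −n_y/n_z = −0.35726.
Intercept c from Hole 1: 219 + 111.35 + 54.30 = 384.66.
At (68, 44): z = −44.5 − 15.7 + 384.66 = 324.4 m.

324.4 m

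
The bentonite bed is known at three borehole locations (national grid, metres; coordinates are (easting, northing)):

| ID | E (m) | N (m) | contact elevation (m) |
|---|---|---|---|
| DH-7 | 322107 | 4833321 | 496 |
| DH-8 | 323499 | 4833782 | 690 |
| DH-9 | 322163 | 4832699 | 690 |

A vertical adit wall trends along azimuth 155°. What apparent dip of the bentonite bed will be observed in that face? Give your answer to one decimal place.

Two edge vectors: DH-7→DH-8 = (1392, 461, 194), DH-7→DH-9 = (56, -622, 194).
Normal n = (DH-7→DH-8) × (DH-7→DH-9) = (210102, -259184, -891640).
So ∂z/∂E = −n_x/n_z = 0.23564 and ∂z/∂N = −n_y/n_z = −0.29068.
Unit vector along 155° is (sin 155°, cos 155°) = (0.4226, -0.9063).
Slope in that direction = a·(0.4226) + b·(-0.9063) = 0.36303.
Apparent dip = arctan|0.36303| = 20.0° (true dip is 20.5°, so apparent ≤ true as expected).

20.0°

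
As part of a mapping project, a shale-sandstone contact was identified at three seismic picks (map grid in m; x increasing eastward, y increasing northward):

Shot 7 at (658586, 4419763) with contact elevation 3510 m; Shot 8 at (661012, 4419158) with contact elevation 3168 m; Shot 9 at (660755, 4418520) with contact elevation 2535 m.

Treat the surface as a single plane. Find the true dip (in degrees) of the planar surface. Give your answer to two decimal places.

Two edge vectors: Shot 7→Shot 8 = (2426, -605, -342), Shot 7→Shot 9 = (2169, -1243, -975).
Normal n = (Shot 7→Shot 8) × (Shot 7→Shot 9) = (164769, 1623552, -1703273).
So ∂z/∂x = −n_x/n_z = 0.09674 and ∂z/∂y = −n_y/n_z = 0.95320.
Gradient magnitude |∇z| = √(a² + b²) = √(0.00936 + 0.90858) = 0.95809.
True dip = arctan(0.95809) = 43.77°, dipping toward S (azimuth ≈ 186°).

43.77°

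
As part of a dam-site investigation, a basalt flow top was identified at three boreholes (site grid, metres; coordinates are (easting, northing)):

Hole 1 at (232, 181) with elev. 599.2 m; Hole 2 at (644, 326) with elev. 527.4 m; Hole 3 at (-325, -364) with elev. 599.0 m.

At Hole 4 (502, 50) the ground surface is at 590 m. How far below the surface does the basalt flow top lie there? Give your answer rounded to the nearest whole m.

Let the plane be z = a·E + b·N + c.
Hole 2−Hole 1: 412a + 145b = −71.8;  Hole 3−Hole 1: −557a − 545b = −0.2.
Solving gives a = −0.27237, b = 0.27873.
Then c = 599.2 − a·232 − b·181 = 611.94.
At (502, 50): z_contact = −136.7 + 13.9 + 611.94 = 489.1 m.
Depth below ground = 590 − 489.1 = 101 m.

101 m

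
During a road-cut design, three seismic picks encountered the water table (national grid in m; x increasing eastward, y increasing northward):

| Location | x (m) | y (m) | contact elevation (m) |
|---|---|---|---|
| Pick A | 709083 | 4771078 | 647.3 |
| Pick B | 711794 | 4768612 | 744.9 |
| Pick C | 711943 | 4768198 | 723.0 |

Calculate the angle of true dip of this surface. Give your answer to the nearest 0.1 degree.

Two edge vectors: Pick A→Pick B = (2711, -2466, 97.6), Pick A→Pick C = (2860, -2880, 75.7).
Normal n = (Pick A→Pick B) × (Pick A→Pick C) = (94411.8, 73913.3, -754920).
So ∂z/∂x = −n_x/n_z = 0.12506 and ∂z/∂y = −n_y/n_z = 0.09791.
Gradient magnitude |∇z| = √(a² + b²) = √(0.01564 + 0.00959) = 0.15883.
True dip = arctan(0.15883) = 9.0°, dipping toward SW (azimuth ≈ 232°).

9.0°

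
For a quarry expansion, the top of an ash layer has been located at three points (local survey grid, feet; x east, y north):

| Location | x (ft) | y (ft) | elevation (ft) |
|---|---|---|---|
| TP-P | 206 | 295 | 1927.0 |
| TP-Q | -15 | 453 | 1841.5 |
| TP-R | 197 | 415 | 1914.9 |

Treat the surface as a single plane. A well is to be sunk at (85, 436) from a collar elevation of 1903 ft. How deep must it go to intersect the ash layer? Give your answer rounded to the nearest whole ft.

27 ft

Let the plane be z = a·x + b·y + c.
TP-Q−TP-P: −221a + 158b = −85.5;  TP-R−TP-P: −9a + 120b = −12.1.
Solving gives a = 0.33262, b = −0.07589.
Then c = 1927 − a·206 − b·295 = 1880.87.
At (85, 436): z_contact = 28.3 − 33.1 + 1880.87 = 1876.1 ft.
Depth below ground = 1903 − 1876.1 = 27 ft.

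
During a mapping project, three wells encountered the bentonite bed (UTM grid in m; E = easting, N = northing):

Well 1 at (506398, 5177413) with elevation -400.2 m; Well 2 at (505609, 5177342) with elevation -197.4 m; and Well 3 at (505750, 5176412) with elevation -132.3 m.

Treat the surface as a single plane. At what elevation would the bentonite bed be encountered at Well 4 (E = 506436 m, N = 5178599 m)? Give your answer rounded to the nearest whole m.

Two edge vectors: Well 1→Well 2 = (-789, -71, 202.8), Well 1→Well 3 = (-648, -1001, 267.9).
Normal n = (Well 1→Well 2) × (Well 1→Well 3) = (183981.9, 79958.7, 743781).
So ∂z/∂E = −n_x/n_z = −0.24736031 and ∂z/∂N = −n_y/n_z = −0.10750302.
Intercept c from Well 1: -400.2 + 125262.77 + 556587.51 = 681450.07.
At (506436, 5178599): z = −125272.2 − 556715.0 + 681450.07 = -537.1 m.

-537 m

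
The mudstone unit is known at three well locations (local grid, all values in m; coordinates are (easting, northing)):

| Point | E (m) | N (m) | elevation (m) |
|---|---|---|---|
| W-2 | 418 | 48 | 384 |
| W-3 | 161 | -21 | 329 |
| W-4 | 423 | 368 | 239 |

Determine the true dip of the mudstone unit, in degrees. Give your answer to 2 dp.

Let the plane be z = a·E + b·N + c.
W-3−W-2: −257a − 69b = −55;  W-4−W-2: 5a + 320b = −145.
Solving gives a = 0.33708, b = −0.45839.
Gradient magnitude |∇z| = √(a² + b²) = √(0.11362 + 0.21012) = 0.56899.
True dip = arctan(0.56899) = 29.64°, dipping toward NW (azimuth ≈ 324°).

29.64°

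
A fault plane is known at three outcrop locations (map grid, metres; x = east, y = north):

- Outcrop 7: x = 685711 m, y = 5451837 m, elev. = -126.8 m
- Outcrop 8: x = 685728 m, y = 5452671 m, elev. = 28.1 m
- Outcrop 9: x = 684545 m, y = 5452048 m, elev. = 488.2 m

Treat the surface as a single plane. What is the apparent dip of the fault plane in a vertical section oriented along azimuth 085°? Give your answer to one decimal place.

Let the plane be z = a·x + b·y + c.
Outcrop 8−Outcrop 7: 17a + 834b = 154.9;  Outcrop 9−Outcrop 7: −1166a + 211b = 615.
Solving gives a = −0.49202, b = 0.19576.
Unit vector along 085° is (sin 85°, cos 85°) = (0.9962, 0.0872).
Slope in that direction = a·(0.9962) + b·(0.0872) = −0.47309.
Apparent dip = arctan|0.47309| = 25.3° (true dip is 27.9°, so apparent ≤ true as expected).

25.3°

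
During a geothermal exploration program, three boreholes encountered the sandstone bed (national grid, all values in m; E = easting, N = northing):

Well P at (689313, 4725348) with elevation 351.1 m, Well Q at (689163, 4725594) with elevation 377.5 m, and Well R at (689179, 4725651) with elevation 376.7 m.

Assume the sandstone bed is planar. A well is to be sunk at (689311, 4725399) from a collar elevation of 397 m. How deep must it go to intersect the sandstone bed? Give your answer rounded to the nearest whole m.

44 m

Two edge vectors: Well P→Well Q = (-150, 246, 26.4), Well P→Well R = (-134, 303, 25.6).
Normal n = (Well P→Well Q) × (Well P→Well R) = (-1701.6, 302.4, -12486).
So ∂z/∂E = −n_x/n_z = −0.13628063 and ∂z/∂N = −n_y/n_z = 0.02421913.
Intercept c from Well P: 351.1 + 93940.01 − 114443.80 = −20152.68.
At (689311, 4725399): z_contact = −93939.7 + 114445.0 − 20152.68 = 352.6 m.
Depth below ground = 397 − 352.6 = 44 m.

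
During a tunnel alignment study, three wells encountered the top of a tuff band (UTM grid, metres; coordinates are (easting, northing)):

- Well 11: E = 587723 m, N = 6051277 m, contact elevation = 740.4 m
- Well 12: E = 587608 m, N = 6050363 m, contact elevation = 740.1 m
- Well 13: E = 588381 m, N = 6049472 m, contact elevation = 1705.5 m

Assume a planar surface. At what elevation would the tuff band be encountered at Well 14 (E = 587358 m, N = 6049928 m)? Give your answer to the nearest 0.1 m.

Let the plane be z = a·E + b·N + c.
Well 12−Well 11: −115a − 914b = −0.3;  Well 13−Well 11: 658a − 1805b = 965.1.
Solving gives a = 1.091047075, b = −0.136947936.
Then c = 740.4 − a·587723 − b·6051277 = 188216.84.
At (587358, 6049928): z = 640835.2 − 828525.2 + 188216.84 = 526.9 m.

526.9 m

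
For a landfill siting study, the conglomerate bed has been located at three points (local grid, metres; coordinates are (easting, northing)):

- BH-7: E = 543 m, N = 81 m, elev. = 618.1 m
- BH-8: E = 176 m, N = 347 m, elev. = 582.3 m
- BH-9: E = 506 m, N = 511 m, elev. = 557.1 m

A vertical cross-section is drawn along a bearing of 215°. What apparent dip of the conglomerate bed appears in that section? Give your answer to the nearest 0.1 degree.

Two edge vectors: BH-7→BH-8 = (-367, 266, -35.8), BH-7→BH-9 = (-37, 430, -61).
Normal n = (BH-7→BH-8) × (BH-7→BH-9) = (-832, -21062.4, -147968).
So ∂z/∂E = −n_x/n_z = −0.00562 and ∂z/∂N = −n_y/n_z = −0.14234.
Unit vector along 215° is (sin 215°, cos 215°) = (-0.5736, -0.8192).
Slope in that direction = a·(-0.5736) + b·(-0.8192) = 0.11983.
Apparent dip = arctan|0.11983| = 6.8° (true dip is 8.1°, so apparent ≤ true as expected).

6.8°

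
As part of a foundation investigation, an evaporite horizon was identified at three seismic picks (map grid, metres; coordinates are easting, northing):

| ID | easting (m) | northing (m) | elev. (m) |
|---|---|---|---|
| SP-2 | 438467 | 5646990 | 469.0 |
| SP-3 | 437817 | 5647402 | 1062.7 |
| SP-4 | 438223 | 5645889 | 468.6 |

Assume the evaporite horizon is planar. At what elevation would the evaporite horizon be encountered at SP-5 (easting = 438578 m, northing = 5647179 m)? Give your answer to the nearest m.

414 m

Two edge vectors: SP-2→SP-3 = (-650, 412, 593.7), SP-2→SP-4 = (-244, -1101, -0.4).
Normal n = (SP-2→SP-3) × (SP-2→SP-4) = (653498.9, -145122.8, 816178).
So ∂z/∂easting = −n_x/n_z = −0.80068184 and ∂z/∂northing = −n_y/n_z = 0.17780778.
Intercept c from SP-2: 469 + 351072.56 − 1004078.77 = −652537.20.
At (438578, 5647179): z = −351161.4 + 1004112.4 − 652537.20 = 413.7 m.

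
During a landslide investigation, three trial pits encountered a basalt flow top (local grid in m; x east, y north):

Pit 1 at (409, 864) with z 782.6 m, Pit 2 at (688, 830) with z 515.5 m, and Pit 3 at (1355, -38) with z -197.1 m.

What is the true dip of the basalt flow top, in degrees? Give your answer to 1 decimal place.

43.5°

Two edge vectors: Pit 1→Pit 2 = (279, -34, -267.1), Pit 1→Pit 3 = (946, -902, -979.7).
Normal n = (Pit 1→Pit 2) × (Pit 1→Pit 3) = (-207614.4, 20659.7, -219494).
So ∂z/∂x = −n_x/n_z = −0.94588 and ∂z/∂y = −n_y/n_z = 0.09412.
Gradient magnitude |∇z| = √(a² + b²) = √(0.89468 + 0.00886) = 0.95055.
True dip = arctan(0.95055) = 43.5°, dipping toward E (azimuth ≈ 096°).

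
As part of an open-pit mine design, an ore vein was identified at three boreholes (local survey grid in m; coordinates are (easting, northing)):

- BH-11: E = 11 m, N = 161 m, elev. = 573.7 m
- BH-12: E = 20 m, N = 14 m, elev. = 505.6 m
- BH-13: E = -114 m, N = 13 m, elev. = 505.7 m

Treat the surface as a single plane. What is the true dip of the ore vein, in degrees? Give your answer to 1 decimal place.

Let the plane be z = a·E + b·N + c.
BH-12−BH-11: 9a − 147b = −68.1;  BH-13−BH-11: −125a − 148b = −68.
Solving gives a = −0.00420, b = 0.46301.
Gradient magnitude |∇z| = √(a² + b²) = √(0.00002 + 0.21438) = 0.46303.
True dip = arctan(0.46303) = 24.8°, dipping toward S (azimuth ≈ 179°).

24.8°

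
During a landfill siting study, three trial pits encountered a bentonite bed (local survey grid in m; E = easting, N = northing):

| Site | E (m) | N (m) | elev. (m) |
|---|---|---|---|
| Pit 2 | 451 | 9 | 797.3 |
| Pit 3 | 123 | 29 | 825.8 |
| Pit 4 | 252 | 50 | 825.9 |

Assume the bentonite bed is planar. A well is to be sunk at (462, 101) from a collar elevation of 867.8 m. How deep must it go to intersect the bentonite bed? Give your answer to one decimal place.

Two edge vectors: Pit 2→Pit 3 = (-328, 20, 28.5), Pit 2→Pit 4 = (-199, 41, 28.6).
Normal n = (Pit 2→Pit 3) × (Pit 2→Pit 4) = (-596.5, 3709.3, -9468).
So ∂z/∂E = −n_x/n_z = −0.06300 and ∂z/∂N = −n_y/n_z = 0.39177.
Intercept c from Pit 2: 797.3 + 28.41 − 3.53 = 822.19.
At (462, 101): z_contact = −29.11 + 39.57 + 822.19 = 832.65 m.
Depth below ground = 867.8 − 832.65 = 35.1 m.

35.1 m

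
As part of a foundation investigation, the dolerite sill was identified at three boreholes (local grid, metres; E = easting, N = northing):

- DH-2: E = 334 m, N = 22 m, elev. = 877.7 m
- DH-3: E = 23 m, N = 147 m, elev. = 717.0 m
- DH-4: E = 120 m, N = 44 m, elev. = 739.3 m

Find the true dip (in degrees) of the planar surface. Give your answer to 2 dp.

Two edge vectors: DH-2→DH-3 = (-311, 125, -160.7), DH-2→DH-4 = (-214, 22, -138.4).
Normal n = (DH-2→DH-3) × (DH-2→DH-4) = (-13764.6, -8652.6, 19908).
So ∂z/∂E = −n_x/n_z = 0.69141 and ∂z/∂N = −n_y/n_z = 0.43463.
Gradient magnitude |∇z| = √(a² + b²) = √(0.47805 + 0.18890) = 0.81667.
True dip = arctan(0.81667) = 39.24°, dipping toward WSW (azimuth ≈ 238°).

39.24°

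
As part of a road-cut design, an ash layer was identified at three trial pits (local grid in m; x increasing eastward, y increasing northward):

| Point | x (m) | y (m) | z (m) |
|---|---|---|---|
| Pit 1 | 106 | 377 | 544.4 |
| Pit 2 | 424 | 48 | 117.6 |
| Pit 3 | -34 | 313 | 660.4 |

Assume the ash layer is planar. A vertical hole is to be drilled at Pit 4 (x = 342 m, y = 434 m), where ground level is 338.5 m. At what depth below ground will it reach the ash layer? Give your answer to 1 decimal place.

Two edge vectors: Pit 1→Pit 2 = (318, -329, -426.8), Pit 1→Pit 3 = (-140, -64, 116).
Normal n = (Pit 1→Pit 2) × (Pit 1→Pit 3) = (-65479.2, 22864, -66412).
So ∂z/∂x = −n_x/n_z = −0.98595 and ∂z/∂y = −n_y/n_z = 0.34428.
Intercept c from Pit 1: 544.4 + 104.51 − 129.79 = 519.12.
At (342, 434): z_contact = −337.20 + 149.42 + 519.12 = 331.34 m.
Depth below ground = 338.5 − 331.34 = 7.2 m.

7.2 m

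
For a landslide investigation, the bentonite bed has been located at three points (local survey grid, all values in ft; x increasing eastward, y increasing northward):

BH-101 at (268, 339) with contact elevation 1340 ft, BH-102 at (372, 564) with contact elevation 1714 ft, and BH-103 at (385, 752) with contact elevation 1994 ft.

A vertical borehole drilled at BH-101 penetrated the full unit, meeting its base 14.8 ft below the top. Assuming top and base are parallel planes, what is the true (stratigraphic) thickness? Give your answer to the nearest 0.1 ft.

8.1 ft

Let the plane be z = a·x + b·y + c.
BH-102−BH-101: 104a + 225b = 374;  BH-103−BH-101: 117a + 413b = 654.
Solving gives a = 0.43977, b = 1.45895.
|∇z| = √(a²+b²) = 1.52379, so dip δ = arctan(1.52379) = 56.72°.
True thickness = vertical thickness × cos δ = 14.8 × cos 56.72° = 8.1 ft.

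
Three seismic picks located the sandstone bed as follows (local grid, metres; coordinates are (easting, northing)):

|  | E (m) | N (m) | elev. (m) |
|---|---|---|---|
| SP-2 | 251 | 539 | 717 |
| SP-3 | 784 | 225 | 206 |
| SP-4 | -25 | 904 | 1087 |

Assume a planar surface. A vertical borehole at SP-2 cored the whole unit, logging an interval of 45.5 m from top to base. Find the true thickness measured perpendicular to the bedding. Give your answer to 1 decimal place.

Two edge vectors: SP-2→SP-3 = (533, -314, -511), SP-2→SP-4 = (-276, 365, 370).
Normal n = (SP-2→SP-3) × (SP-2→SP-4) = (70335, -56174, 107881).
So ∂z/∂E = −n_x/n_z = −0.65197 and ∂z/∂N = −n_y/n_z = 0.52070.
|∇z| = √(a²+b²) = 0.83438, so dip δ = arctan(0.83438) = 39.84°.
True thickness = vertical thickness × cos δ = 45.5 × cos 39.84° = 34.9 m.

34.9 m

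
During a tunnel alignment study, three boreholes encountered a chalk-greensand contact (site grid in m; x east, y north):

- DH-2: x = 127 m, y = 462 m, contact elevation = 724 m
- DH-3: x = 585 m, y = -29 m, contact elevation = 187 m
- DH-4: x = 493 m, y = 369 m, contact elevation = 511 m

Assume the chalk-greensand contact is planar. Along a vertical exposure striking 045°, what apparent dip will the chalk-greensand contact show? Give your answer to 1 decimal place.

12.9°

Two edge vectors: DH-2→DH-3 = (458, -491, -537), DH-2→DH-4 = (366, -93, -213).
Normal n = (DH-2→DH-3) × (DH-2→DH-4) = (54642, -98988, 137112).
So ∂z/∂x = −n_x/n_z = −0.39852 and ∂z/∂y = −n_y/n_z = 0.72195.
Unit vector along 045° is (sin 45°, cos 45°) = (0.7071, 0.7071).
Slope in that direction = a·(0.7071) + b·(0.7071) = 0.22870.
Apparent dip = arctan|0.22870| = 12.9° (true dip is 39.5°, so apparent ≤ true as expected).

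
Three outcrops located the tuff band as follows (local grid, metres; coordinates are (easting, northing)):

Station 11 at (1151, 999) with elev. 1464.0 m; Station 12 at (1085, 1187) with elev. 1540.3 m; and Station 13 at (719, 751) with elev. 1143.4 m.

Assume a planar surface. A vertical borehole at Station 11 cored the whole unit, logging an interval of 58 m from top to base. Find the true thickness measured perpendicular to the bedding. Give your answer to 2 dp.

47.56 m

Two edge vectors: Station 11→Station 12 = (-66, 188, 76.3), Station 11→Station 13 = (-432, -248, -320.6).
Normal n = (Station 11→Station 12) × (Station 11→Station 13) = (-41350.4, -54121.2, 97584).
So ∂z/∂E = −n_x/n_z = 0.42374 and ∂z/∂N = −n_y/n_z = 0.55461.
|∇z| = √(a²+b²) = 0.69796, so dip δ = arctan(0.69796) = 34.91°.
True thickness = vertical thickness × cos δ = 58 × cos 34.91° = 47.56 m.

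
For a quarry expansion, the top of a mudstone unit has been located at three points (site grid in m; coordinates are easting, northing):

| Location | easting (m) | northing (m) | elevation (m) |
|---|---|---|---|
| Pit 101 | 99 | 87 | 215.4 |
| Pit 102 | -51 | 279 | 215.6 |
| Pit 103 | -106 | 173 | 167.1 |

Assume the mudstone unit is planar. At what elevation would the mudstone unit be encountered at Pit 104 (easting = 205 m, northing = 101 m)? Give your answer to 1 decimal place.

Two edge vectors: Pit 101→Pit 102 = (-150, 192, 0.2), Pit 101→Pit 103 = (-205, 86, -48.3).
Normal n = (Pit 101→Pit 102) × (Pit 101→Pit 103) = (-9290.8, -7286, 26460).
So ∂z/∂easting = −n_x/n_z = 0.35113 and ∂z/∂northing = −n_y/n_z = 0.27536.
Intercept c from Pit 101: 215.4 − 34.76 − 23.96 = 156.68.
At (205, 101): z = 72.0 + 27.8 + 156.68 = 256.5 m.

256.5 m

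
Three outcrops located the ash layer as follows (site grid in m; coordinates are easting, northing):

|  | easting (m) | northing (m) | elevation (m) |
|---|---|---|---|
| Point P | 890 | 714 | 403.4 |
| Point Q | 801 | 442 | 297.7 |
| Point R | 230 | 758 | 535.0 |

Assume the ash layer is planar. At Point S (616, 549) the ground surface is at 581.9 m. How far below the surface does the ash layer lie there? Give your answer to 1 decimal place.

205.3 m

Let the plane be z = a·easting + b·northing + c.
Point Q−Point P: −89a − 272b = −105.7;  Point R−Point P: −660a + 44b = 131.6.
Solving gives a = −0.16978, b = 0.44416.
Then c = 403.4 − a·890 − b·714 = 237.38.
At (616, 549): z_contact = −104.59 + 243.84 + 237.38 = 376.63 m.
Depth below ground = 581.9 − 376.63 = 205.3 m.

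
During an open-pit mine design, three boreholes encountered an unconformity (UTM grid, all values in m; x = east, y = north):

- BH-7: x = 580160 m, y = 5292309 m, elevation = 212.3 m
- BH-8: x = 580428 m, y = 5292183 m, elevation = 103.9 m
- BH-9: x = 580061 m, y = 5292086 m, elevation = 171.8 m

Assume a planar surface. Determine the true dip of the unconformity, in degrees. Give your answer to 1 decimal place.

21.7°

Let the plane be z = a·x + b·y + c.
BH-8−BH-7: 268a − 126b = −108.4;  BH-9−BH-7: −99a − 223b = −40.5.
Solving gives a = −0.26399, b = 0.29881.
Gradient magnitude |∇z| = √(a² + b²) = √(0.06969 + 0.08929) = 0.39872.
True dip = arctan(0.39872) = 21.7°, dipping toward SE (azimuth ≈ 139°).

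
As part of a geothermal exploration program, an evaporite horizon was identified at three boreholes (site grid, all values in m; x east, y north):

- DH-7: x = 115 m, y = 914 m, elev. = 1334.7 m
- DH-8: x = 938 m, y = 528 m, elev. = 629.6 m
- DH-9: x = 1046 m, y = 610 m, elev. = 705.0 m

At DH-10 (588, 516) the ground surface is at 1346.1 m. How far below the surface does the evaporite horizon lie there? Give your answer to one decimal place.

639.6 m

Let the plane be z = a·x + b·y + c.
DH-8−DH-7: 823a − 386b = −705.1;  DH-9−DH-7: 931a − 304b = −629.7.
Solving gives a = −0.263010, b = 1.265915.
Then c = 1334.7 − a·115 − b·914 = 207.90.
At (588, 516): z_contact = −154.65 + 653.21 + 207.90 = 706.46 m.
Depth below ground = 1346.1 − 706.46 = 639.6 m.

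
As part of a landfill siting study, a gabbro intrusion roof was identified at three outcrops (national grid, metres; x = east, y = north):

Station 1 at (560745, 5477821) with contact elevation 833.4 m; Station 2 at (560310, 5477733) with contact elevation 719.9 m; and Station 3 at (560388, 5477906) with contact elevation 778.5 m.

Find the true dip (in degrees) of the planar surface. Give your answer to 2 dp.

17.87°

Let the plane be z = a·x + b·y + c.
Station 2−Station 1: −435a − 88b = −113.5;  Station 3−Station 1: −357a + 85b = −54.9.
Solving gives a = 0.21170, b = 0.24328.
Gradient magnitude |∇z| = √(a² + b²) = √(0.04482 + 0.05918) = 0.32249.
True dip = arctan(0.32249) = 17.87°, dipping toward SW (azimuth ≈ 221°).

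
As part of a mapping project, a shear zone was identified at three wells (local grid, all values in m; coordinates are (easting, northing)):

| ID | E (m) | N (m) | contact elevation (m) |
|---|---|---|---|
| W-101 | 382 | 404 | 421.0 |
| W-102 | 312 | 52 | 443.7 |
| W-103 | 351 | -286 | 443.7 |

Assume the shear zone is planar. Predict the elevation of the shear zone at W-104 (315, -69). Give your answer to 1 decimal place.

445.9 m

Two edge vectors: W-101→W-102 = (-70, -352, 22.7), W-101→W-103 = (-31, -690, 22.7).
Normal n = (W-101→W-102) × (W-101→W-103) = (7672.6, 885.3, 37388).
So ∂z/∂E = −n_x/n_z = −0.20522 and ∂z/∂N = −n_y/n_z = −0.02368.
Intercept c from W-101: 421 + 78.39 + 9.57 = 508.96.
At (315, -69): z = −64.6 + 1.6 + 508.96 = 445.9 m.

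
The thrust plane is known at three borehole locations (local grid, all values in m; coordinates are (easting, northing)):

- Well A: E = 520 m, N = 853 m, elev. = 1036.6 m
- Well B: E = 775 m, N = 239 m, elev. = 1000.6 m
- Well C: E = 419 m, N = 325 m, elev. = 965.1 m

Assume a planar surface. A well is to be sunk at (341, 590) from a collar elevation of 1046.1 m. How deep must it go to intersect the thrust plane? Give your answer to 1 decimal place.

Let the plane be z = a·E + b·N + c.
Well B−Well A: 255a − 614b = −36;  Well C−Well A: −101a − 528b = −71.5.
Solving gives a = 0.12658, b = 0.11120.
Then c = 1036.6 − a·520 − b·853 = 875.92.
At (341, 590): z_contact = 43.16 + 65.61 + 875.92 = 984.70 m.
Depth below ground = 1046.1 − 984.70 = 61.4 m.

61.4 m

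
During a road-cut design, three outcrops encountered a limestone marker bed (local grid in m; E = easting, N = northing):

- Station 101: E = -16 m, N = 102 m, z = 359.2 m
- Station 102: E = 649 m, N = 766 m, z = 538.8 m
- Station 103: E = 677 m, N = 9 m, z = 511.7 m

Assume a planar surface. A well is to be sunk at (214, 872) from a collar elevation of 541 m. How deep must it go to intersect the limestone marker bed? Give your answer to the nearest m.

96 m

Let the plane be z = a·E + b·N + c.
Station 102−Station 101: 665a + 664b = 179.6;  Station 103−Station 101: 693a − 93b = 152.5.
Solving gives a = 0.22598, b = 0.04416.
Then c = 359.2 − a·-16 − b·102 = 358.31.
At (214, 872): z_contact = 48.4 + 38.5 + 358.31 = 445.2 m.
Depth below ground = 541 − 445.2 = 96 m.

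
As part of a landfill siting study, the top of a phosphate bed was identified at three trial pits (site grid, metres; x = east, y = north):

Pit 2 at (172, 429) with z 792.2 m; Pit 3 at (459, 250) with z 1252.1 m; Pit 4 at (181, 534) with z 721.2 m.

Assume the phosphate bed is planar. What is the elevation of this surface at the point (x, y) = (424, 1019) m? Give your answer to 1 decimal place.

619.0 m

Two edge vectors: Pit 2→Pit 3 = (287, -179, 459.9), Pit 2→Pit 4 = (9, 105, -71).
Normal n = (Pit 2→Pit 3) × (Pit 2→Pit 4) = (-35580.5, 24516.1, 31746).
So ∂z/∂x = −n_x/n_z = 1.120787 and ∂z/∂y = −n_y/n_z = −0.772258.
Intercept c from Pit 2: 792.2 − 192.78 + 331.30 = 930.72.
At (424, 1019): z = 475.2 − 786.9 + 930.72 = 619.0 m.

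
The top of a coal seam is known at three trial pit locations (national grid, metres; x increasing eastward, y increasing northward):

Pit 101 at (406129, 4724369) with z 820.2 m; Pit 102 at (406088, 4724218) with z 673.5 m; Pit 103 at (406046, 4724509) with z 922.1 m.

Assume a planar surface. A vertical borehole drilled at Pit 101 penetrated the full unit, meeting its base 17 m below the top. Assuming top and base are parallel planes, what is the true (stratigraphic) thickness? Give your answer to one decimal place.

Two edge vectors: Pit 101→Pit 102 = (-41, -151, -146.7), Pit 101→Pit 103 = (-83, 140, 101.9).
Normal n = (Pit 101→Pit 102) × (Pit 101→Pit 103) = (5151.1, 16354, -18273).
So ∂z/∂x = −n_x/n_z = 0.28190 and ∂z/∂y = −n_y/n_z = 0.89498.
|∇z| = √(a²+b²) = 0.93833, so dip δ = arctan(0.93833) = 43.18°.
True thickness = vertical thickness × cos δ = 17 × cos 43.18° = 12.4 m.

12.4 m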